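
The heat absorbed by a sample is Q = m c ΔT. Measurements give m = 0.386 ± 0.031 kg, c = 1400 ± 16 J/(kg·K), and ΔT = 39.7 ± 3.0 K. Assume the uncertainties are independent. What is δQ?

2380 J

For a monomial Q ∝ m, c, ΔT, fractional errors add in quadrature:
  (1·δm/m)² = (1×0.0803)² = 0.00645;  (1·δc/c)² = (1×0.0114)² = 0.000131;  (1·δΔT/ΔT)² = (1×0.0756)² = 0.00571
δQ/Q = √(0.0123) = 0.111
Q = 21500 J, so δQ = 0.111 × 21500 = 2380 J.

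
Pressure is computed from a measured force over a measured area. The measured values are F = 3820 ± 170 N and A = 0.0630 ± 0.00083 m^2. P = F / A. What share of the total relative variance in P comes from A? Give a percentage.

(δP/P)² = (1·δF/F)² + (-1·δA/A)²
  F term: (1×0.0445)² = 0.00198
  A term: (-1×0.0132)² = 0.000174
Total = 0.00215. Share from A = 0.000174/0.00215 = 0.0806.

8.06%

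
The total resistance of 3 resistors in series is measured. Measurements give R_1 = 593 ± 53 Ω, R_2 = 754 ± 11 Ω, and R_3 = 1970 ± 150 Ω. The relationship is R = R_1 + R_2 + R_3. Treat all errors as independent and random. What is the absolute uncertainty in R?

159 Ω

For a sum/difference, combine absolute errors in quadrature:
  (δR_1)² = 2810;  (δR_2)² = 121;  (δR_3)² = 22500
δR = √(25400) = 159 Ω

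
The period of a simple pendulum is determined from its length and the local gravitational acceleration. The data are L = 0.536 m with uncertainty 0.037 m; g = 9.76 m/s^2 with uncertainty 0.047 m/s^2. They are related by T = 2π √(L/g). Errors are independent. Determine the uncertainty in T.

0.0509 s

For a monomial T ∝ L^(1/2), g^(-1/2), fractional errors add in quadrature:
  (½·δL/L)² = (0.5×0.0690)² = 0.00119;  (−½·δg/g)² = (-0.5×0.00482)² = 5.8e-06
δT/T = √(0.00120) = 0.0346
T = 1.47 s, so δT = 0.0346 × 1.47 = 0.0509 s.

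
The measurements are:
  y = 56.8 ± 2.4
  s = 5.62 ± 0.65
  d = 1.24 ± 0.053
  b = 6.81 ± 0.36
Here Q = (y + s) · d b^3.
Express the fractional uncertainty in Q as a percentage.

16.9%

Let u = y + s = 62.4. δu = √(δy² + δs²) = √(5.76 + 0.423) = 2.49, so δu/u = 0.0398.
Q is then a monomial in u, d, b:
δQ/Q = √((δu/u)² + (1·δd/d)² + (3·δb/b)²) = √(0.00159 + 0.00183 + 0.0252) = 0.169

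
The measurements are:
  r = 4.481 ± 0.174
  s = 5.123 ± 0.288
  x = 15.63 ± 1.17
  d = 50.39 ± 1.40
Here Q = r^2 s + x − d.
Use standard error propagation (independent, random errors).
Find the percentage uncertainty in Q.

Let p = r^2·s = 102.9. δp/p = √((2·δr/r)² + (1·δs/s)²) = √(0.00603 + 0.00316) = 0.0959, so δp = 9.86.
Q = p + x − d: δQ = √(δp² + δx² + δd²) = √(97.3 + 1.37 + 1.96) = 10.0
Q = 68.11, so δQ/Q = 10.0/68.11 = 0.147.

14.7%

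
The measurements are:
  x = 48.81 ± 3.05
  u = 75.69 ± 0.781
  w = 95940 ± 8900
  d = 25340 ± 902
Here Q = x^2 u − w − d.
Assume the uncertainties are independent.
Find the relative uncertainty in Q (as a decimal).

0.412

Let p = x^2·u = 180300. δp/p = √((2·δx/x)² + (1·δu/u)²) = √(0.0156 + 0.000106) = 0.125, so δp = 22600.
Q = p − w − d: δQ = √(δp² + δw² + δd²) = √(5.11e+08 + 7.92e+07 + 8.14e+05) = 24300
Q = 59050, so δQ/Q = 24300/59050 = 0.412.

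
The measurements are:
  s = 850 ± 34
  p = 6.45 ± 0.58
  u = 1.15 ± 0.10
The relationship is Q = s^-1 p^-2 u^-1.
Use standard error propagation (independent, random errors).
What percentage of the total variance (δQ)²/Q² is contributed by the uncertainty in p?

77.9%

(δQ/Q)² = (-1·δs/s)² + (-2·δp/p)² + (-1·δu/u)²
  s term: (-1×0.0400)² = 0.00160
  p term: (-2×0.0899)² = 0.0323
  u term: (-1×0.0870)² = 0.00756
Total = 0.0415. Share from p = 0.0323/0.0415 = 0.779.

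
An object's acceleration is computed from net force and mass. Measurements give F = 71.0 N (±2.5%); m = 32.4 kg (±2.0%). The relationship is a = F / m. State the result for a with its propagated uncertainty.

Since a is a product/quotient, work with relative uncertainties:
  (1·δF/F)² = (1×0.0250)² = 0.000625;  (-1·δm/m)² = (-1×0.0200)² = 0.000400
δa/a = √(0.00103) = 0.0320
a = 2.19 m/s^2, so δa = 0.0320 × 2.19 = 0.0702 m/s^2.

2.19 ± 0.0702 m/s^2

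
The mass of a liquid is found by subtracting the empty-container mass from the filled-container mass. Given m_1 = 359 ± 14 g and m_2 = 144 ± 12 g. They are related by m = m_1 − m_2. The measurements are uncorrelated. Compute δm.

Absolute uncertainties add in quadrature for a linear combination:
  (δm_1)² = 196;  (δm_2)² = 144
δm = √(340) = 18.4 g

18.4 g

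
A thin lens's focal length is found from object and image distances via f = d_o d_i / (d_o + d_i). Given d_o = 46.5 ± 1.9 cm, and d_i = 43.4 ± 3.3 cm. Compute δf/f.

0.0440

∂f/∂d_o = (d_i/(d_o+d_i))² = 0.233;  ∂f/∂d_i = (d_o/(d_o+d_i))² = 0.268
δf = √((∂f/∂d_o · δd_o)² + (∂f/∂d_i · δd_i)²) = √(0.196 + 0.779) = 0.988 cm
f = 22.4 cm, so δf/f = 0.988/22.4 = 0.0440.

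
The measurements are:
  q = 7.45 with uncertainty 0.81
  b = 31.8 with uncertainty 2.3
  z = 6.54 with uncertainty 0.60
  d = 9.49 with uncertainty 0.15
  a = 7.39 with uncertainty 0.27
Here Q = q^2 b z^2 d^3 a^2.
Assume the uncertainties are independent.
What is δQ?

Since Q is a product/quotient, work with relative uncertainties:
  (2·δq/q)² = (2×0.109)² = 0.0473;  (1·δb/b)² = (1×0.0723)² = 0.00523;  (2·δz/z)² = (2×0.0917)² = 0.0337;  (3·δd/d)² = (3×0.0158)² = 0.00225;  (2·δa/a)² = (2×0.0365)² = 0.00534
δQ/Q = √(0.0938) = 0.306
Q = 3.52e+09, so δQ = 0.306 × 3.52e+09 = 1.08e+09.

1.08e+09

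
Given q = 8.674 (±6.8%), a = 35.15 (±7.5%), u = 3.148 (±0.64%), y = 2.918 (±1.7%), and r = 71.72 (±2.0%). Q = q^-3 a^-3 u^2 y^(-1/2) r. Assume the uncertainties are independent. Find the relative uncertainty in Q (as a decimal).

Products/powers → add relative errors in quadrature, weighted by exponent:
  (-3·δq/q)² = (-3×0.0680)² = 0.0416;  (-3·δa/a)² = (-3×0.0750)² = 0.0506;  (2·δu/u)² = (2×0.00640)² = 0.000164;  (−½·δy/y)² = (-0.5×0.0170)² = 7.23e-05;  (1·δr/r)² = (1×0.0200)² = 0.000400
δQ/Q = √(0.0929) = 0.305

0.305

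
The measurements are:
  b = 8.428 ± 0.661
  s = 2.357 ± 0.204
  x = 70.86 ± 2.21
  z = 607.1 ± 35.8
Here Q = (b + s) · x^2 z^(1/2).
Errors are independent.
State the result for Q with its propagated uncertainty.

Let u = b + s = 10.79. δu = √(δb² + δs²) = √(0.437 + 0.0416) = 0.692, so δu/u = 0.0641.
Q is then a monomial in u, x, z:
δQ/Q = √((δu/u)² + (2·δx/x)² + (½·δz/z)²) = √(0.00411 + 0.00389 + 0.000869) = 0.0942
Q = 1.334e+06, so δQ = 0.0942 × 1.334e+06 = 1.26e+05.

(1.334 ± 0.126) × 10^6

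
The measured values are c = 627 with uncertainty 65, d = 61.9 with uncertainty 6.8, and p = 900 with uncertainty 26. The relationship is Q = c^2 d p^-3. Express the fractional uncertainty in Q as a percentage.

25.0%

Products/powers → add relative errors in quadrature, weighted by exponent:
  (2·δc/c)² = (2×0.104)² = 0.0430;  (1·δd/d)² = (1×0.110)² = 0.0121;  (-3·δp/p)² = (-3×0.0289)² = 0.00751
δQ/Q = √(0.0626) = 0.250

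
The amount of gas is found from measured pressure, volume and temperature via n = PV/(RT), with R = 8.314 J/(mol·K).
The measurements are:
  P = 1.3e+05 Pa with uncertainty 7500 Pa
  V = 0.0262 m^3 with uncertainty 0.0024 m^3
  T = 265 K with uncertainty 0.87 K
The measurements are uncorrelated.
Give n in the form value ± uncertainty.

1.55 ± 0.167 mol

Relative error in a monomial: (δn/n)² = Σ (nᵢ · δxᵢ/xᵢ)².
  (1·δP/P)² = (1×0.0577)² = 0.00333;  (1·δV/V)² = (1×0.0916)² = 0.00839;  (-1·δT/T)² = (-1×0.00328)² = 1.08e-05
δn/n = √(0.0117) = 0.108
n = 1.55 mol, so δn = 0.108 × 1.55 = 0.167 mol.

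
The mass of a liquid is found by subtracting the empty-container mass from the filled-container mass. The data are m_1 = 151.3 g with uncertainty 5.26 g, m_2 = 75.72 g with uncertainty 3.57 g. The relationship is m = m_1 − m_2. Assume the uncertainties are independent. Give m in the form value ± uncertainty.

Sums and differences: (δm)² = Σ (cᵢ δxᵢ)².
  (δm_1)² = 27.7;  (δm_2)² = 12.7
δm = √(40.4) = 6.36 g
m = 75.58 g.

75.58 ± 6.36 g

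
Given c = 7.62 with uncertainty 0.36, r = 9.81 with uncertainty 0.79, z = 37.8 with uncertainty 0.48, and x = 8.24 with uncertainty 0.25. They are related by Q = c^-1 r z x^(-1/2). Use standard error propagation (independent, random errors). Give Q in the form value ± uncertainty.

Relative error in a monomial: (δQ/Q)² = Σ (nᵢ · δxᵢ/xᵢ)².
  (-1·δc/c)² = (-1×0.0472)² = 0.00223;  (1·δr/r)² = (1×0.0805)² = 0.00649;  (1·δz/z)² = (1×0.0127)² = 0.000161;  (−½·δx/x)² = (-0.5×0.0303)² = 0.000230
δQ/Q = √(0.00911) = 0.0954
Q = 17.0, so δQ = 0.0954 × 17.0 = 1.62.

17.0 ± 1.62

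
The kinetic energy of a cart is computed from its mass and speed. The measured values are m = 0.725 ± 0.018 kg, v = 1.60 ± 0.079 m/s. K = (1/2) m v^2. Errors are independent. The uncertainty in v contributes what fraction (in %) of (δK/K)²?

(δK/K)² = (1·δm/m)² + (2·δv/v)²
  m term: (1×0.0248)² = 0.000616
  v term: (2×0.0494)² = 0.00975
Total = 0.0104. Share from v = 0.00975/0.0104 = 0.941.

94.1%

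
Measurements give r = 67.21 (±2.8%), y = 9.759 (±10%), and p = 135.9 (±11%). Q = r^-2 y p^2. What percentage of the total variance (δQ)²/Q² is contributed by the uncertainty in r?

(δQ/Q)² = (-2·δr/r)² + (1·δy/y)² + (2·δp/p)²
  r term: (-2×0.0280)² = 0.00314
  y term: (1×0.100)² = 0.0100
  p term: (2×0.110)² = 0.0484
Total = 0.0615. Share from r = 0.00314/0.0615 = 0.0510.

5.10%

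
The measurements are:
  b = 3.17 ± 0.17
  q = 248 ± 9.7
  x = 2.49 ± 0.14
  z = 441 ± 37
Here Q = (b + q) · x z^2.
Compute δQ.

Let u = b + q = 251. δu = √(δb² + δq²) = √(0.0289 + 94.1) = 9.70, so δu/u = 0.0386.
Q is then a monomial in u, x, z:
δQ/Q = √((δu/u)² + (1·δx/x)² + (2·δz/z)²) = √(0.00149 + 0.00316 + 0.0282) = 0.181
Q = 1.22e+08, so δQ = 0.181 × 1.22e+08 = 2.2e+07.

2.2e+07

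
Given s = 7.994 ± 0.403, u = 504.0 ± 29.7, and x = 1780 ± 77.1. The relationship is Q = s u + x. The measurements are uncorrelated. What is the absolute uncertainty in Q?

322

Let p = s·u = 4029. δp/p = √((1·δs/s)² + (1·δu/u)²) = √(0.00254 + 0.00347) = 0.0776, so δp = 312.
Q = p + x: δQ = √(δp² + δx²) = √(97600 + 5940) = 322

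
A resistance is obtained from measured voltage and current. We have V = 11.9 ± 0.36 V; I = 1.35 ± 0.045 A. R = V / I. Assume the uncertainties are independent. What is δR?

For a monomial R ∝ V, I^-1, fractional errors add in quadrature:
  (1·δV/V)² = (1×0.0303)² = 0.000915;  (-1·δI/I)² = (-1×0.0333)² = 0.00111
δR/R = √(0.00203) = 0.0450
R = 8.81 Ω, so δR = 0.0450 × 8.81 = 0.397 Ω.

0.397 Ω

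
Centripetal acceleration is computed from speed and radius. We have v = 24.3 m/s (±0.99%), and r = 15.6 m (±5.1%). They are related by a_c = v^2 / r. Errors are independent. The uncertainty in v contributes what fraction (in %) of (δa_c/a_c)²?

(δa_c/a_c)² = (2·δv/v)² + (-1·δr/r)²
  v term: (2×0.00990)² = 0.000392
  r term: (-1×0.0510)² = 0.00260
Total = 0.00299. Share from v = 0.000392/0.00299 = 0.131.

13.1%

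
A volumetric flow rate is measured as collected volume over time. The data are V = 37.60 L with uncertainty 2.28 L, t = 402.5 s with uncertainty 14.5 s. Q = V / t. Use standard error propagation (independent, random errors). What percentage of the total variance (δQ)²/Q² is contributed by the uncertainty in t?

26.1%

(δQ/Q)² = (1·δV/V)² + (-1·δt/t)²
  V term: (1×0.0606)² = 0.00368
  t term: (-1×0.0360)² = 0.00130
Total = 0.00497. Share from t = 0.00130/0.00497 = 0.261.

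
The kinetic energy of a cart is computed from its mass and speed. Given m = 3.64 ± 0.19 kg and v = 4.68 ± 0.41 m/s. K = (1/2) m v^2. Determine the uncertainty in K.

Each factor contributes (exponent × relative error)² to (δK/K)²:
  (1·δm/m)² = (1×0.0522)² = 0.00272;  (2·δv/v)² = (2×0.0876)² = 0.0307
δK/K = √(0.0334) = 0.183
K = 39.9 J, so δK = 0.183 × 39.9 = 7.29 J.

7.29 J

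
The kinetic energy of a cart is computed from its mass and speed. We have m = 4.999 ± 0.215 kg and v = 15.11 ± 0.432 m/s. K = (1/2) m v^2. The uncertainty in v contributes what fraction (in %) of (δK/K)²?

(δK/K)² = (1·δm/m)² + (2·δv/v)²
  m term: (1×0.0430)² = 0.00185
  v term: (2×0.0286)² = 0.00327
Total = 0.00512. Share from v = 0.00327/0.00512 = 0.639.

63.9%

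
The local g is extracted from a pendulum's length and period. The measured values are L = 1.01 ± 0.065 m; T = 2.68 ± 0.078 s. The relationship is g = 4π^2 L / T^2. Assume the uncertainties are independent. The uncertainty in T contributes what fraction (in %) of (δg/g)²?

(δg/g)² = (1·δL/L)² + (-2·δT/T)²
  L term: (1×0.0644)² = 0.00414
  T term: (-2×0.0291)² = 0.00339
Total = 0.00753. Share from T = 0.00339/0.00753 = 0.450.

45.0%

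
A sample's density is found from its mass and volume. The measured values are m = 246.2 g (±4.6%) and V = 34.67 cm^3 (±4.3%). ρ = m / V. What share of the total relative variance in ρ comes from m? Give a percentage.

(δρ/ρ)² = (1·δm/m)² + (-1·δV/V)²
  m term: (1×0.0460)² = 0.00212
  V term: (-1×0.0430)² = 0.00185
Total = 0.00396. Share from m = 0.00212/0.00396 = 0.534.

53.4%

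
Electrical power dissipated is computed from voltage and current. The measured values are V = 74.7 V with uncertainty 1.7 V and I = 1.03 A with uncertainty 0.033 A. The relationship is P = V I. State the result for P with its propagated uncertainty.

76.9 ± 3.02 W

For a monomial P ∝ V, I, fractional errors add in quadrature:
  (1·δV/V)² = (1×0.0228)² = 0.000518;  (1·δI/I)² = (1×0.0320)² = 0.00103
δP/P = √(0.00154) = 0.0393
P = 76.9 W, so δP = 0.0393 × 76.9 = 3.02 W.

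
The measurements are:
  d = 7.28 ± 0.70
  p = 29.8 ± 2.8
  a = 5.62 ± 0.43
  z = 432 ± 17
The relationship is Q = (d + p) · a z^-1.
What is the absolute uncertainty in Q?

Let u = d + p = 37.1. δu = √(δd² + δp²) = √(0.490 + 7.84) = 2.89, so δu/u = 0.0778.
Q is then a monomial in u, a, z:
δQ/Q = √((δu/u)² + (1·δa/a)² + (-1·δz/z)²) = √(0.00606 + 0.00585 + 0.00155) = 0.116
Q = 0.482, so δQ = 0.116 × 0.482 = 0.0560.

0.0560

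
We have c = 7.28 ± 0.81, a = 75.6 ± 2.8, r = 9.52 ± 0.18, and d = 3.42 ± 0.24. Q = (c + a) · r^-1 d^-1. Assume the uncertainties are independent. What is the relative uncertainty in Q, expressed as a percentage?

Let u = c + a = 82.9. δu = √(δc² + δa²) = √(0.656 + 7.84) = 2.91, so δu/u = 0.0352.
Q is then a monomial in u, r, d:
δQ/Q = √((δu/u)² + (-1·δr/r)² + (-1·δd/d)²) = √(0.00124 + 0.000357 + 0.00492) = 0.0807

8.07%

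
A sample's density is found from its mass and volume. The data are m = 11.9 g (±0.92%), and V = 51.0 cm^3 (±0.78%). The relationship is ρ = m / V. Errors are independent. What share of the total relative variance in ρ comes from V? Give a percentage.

41.8%

(δρ/ρ)² = (1·δm/m)² + (-1·δV/V)²
  m term: (1×0.00920)² = 8.46e-05
  V term: (-1×0.00780)² = 6.08e-05
Total = 0.000145. Share from V = 6.08e-05/0.000145 = 0.418.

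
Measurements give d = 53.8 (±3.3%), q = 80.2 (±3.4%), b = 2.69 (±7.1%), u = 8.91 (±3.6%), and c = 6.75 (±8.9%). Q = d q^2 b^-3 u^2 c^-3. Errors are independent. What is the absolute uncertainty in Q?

Q is a product of powers, so relative uncertainties combine in quadrature:
  (1·δd/d)² = (1×0.0330)² = 0.00109;  (2·δq/q)² = (2×0.0340)² = 0.00462;  (-3·δb/b)² = (-3×0.0710)² = 0.0454;  (2·δu/u)² = (2×0.0360)² = 0.00518;  (-3·δc/c)² = (-3×0.0890)² = 0.0713
δQ/Q = √(0.128) = 0.357
Q = 4590, so δQ = 0.357 × 4590 = 1640.

1640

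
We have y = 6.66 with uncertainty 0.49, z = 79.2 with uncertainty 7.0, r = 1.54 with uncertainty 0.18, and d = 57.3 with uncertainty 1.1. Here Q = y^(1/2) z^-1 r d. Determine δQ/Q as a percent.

15.2%

Since Q is a product/quotient, work with relative uncertainties:
  (½·δy/y)² = (0.5×0.0736)² = 0.00135;  (-1·δz/z)² = (-1×0.0884)² = 0.00781;  (1·δr/r)² = (1×0.117)² = 0.0137;  (1·δd/d)² = (1×0.0192)² = 0.000369
δQ/Q = √(0.0232) = 0.152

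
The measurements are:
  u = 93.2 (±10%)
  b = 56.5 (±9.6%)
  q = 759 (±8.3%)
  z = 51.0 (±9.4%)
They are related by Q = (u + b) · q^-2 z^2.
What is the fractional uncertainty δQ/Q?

Let w = u + b = 150. δw = √(δu² + δb²) = √(86.9 + 29.4) = 10.8, so δw/w = 0.0720.
Q is then a monomial in w, q, z:
δQ/Q = √((δw/w)² + (-2·δq/q)² + (2·δz/z)²) = √(0.00519 + 0.0276 + 0.0353) = 0.261

0.261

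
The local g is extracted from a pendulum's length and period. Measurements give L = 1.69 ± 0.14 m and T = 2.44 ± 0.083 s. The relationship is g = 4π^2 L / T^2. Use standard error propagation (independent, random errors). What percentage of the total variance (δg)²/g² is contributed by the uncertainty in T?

(δg/g)² = (1·δL/L)² + (-2·δT/T)²
  L term: (1×0.0828)² = 0.00686
  T term: (-2×0.0340)² = 0.00463
Total = 0.0115. Share from T = 0.00463/0.0115 = 0.403.

40.3%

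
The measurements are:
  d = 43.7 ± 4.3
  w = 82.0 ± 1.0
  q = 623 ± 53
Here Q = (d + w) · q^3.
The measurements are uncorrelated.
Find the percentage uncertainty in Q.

Let u = d + w = 126. δu = √(δd² + δw²) = √(18.5 + 1.00) = 4.41, so δu/u = 0.0351.
Q is then a monomial in u, q:
δQ/Q = √((δu/u)² + (3·δq/q)²) = √(0.00123 + 0.0651) = 0.258

25.8%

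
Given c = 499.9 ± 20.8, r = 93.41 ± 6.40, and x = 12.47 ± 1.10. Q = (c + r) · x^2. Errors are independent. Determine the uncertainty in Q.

Let u = c + r = 593.3. δu = √(δc² + δr²) = √(433 + 41.0) = 21.8, so δu/u = 0.0367.
Q is then a monomial in u, x:
δQ/Q = √((δu/u)² + (2·δx/x)²) = √(0.00135 + 0.0311) = 0.180
Q = 92260, so δQ = 0.180 × 92260 = 16600.

16600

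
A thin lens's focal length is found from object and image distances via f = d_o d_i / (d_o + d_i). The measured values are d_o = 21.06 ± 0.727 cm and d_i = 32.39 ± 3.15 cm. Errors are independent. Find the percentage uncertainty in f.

4.37%

∂f/∂d_o = (d_i/(d_o+d_i))² = 0.367;  ∂f/∂d_i = (d_o/(d_o+d_i))² = 0.155
δf = √((∂f/∂d_o · δd_o)² + (∂f/∂d_i · δd_i)²) = √(0.0713 + 0.239) = 0.557 cm
f = 12.76 cm, so δf/f = 0.557/12.76 = 0.0437.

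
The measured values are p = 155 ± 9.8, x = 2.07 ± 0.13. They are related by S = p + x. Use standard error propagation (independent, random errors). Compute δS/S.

0.0624

Sums and differences: (δS)² = Σ (cᵢ δxᵢ)².
  (δp)² = 96.0;  (δx)² = 0.0169
δS = √(96.1) = 9.80
S = 157, so δS/S = 9.80/157 = 0.0624.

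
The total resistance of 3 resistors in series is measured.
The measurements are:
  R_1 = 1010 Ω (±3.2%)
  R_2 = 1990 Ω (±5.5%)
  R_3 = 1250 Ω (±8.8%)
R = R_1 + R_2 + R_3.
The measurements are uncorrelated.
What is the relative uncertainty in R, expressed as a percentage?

3.73%

For a sum/difference, combine absolute errors in quadrature:
  (δR_1)² = 1040;  (δR_2)² = 12000;  (δR_3)² = 12100
δR = √(25100) = 159 Ω
R = 4250 Ω, so δR/R = 159/4250 = 0.0373.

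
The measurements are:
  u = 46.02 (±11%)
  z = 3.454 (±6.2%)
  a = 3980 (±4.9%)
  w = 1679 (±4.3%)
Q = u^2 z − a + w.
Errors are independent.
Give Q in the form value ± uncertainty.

5014 ± 1680

Let p = u^2·z = 7315. δp/p = √((2·δu/u)² + (1·δz/z)²) = √(0.0484 + 0.00384) = 0.229, so δp = 1670.
Q = p − a + w: δQ = √(δp² + δa² + δw²) = √(2.8e+06 + 38000 + 5210) = 1680
Q = 5014.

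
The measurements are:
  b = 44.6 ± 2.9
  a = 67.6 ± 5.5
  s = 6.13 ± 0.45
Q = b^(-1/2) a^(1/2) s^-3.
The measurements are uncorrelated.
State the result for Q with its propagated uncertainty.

0.00534 ± 0.00121

Since Q is a product/quotient, work with relative uncertainties:
  (−½·δb/b)² = (-0.5×0.0650)² = 0.00106;  (½·δa/a)² = (0.5×0.0814)² = 0.00165;  (-3·δs/s)² = (-3×0.0734)² = 0.0485
δQ/Q = √(0.0512) = 0.226
Q = 0.00534, so δQ = 0.226 × 0.00534 = 0.00121.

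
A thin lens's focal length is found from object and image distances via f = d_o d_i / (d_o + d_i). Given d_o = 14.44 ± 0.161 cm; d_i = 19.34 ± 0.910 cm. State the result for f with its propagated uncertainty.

8.267 ± 0.174 cm

∂f/∂d_o = (d_i/(d_o+d_i))² = 0.328;  ∂f/∂d_i = (d_o/(d_o+d_i))² = 0.183
δf = √((∂f/∂d_o · δd_o)² + (∂f/∂d_i · δd_i)²) = √(0.00279 + 0.0277) = 0.174 cm
f = 8.267 cm.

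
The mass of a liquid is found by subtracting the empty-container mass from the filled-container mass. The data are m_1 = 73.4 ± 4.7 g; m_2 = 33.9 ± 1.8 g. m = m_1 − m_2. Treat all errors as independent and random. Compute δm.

5.03 g

Each term contributes (cᵢ δxᵢ)² to (δm)²:
  (δm_1)² = 22.1;  (δm_2)² = 3.24
δm = √(25.3) = 5.03 g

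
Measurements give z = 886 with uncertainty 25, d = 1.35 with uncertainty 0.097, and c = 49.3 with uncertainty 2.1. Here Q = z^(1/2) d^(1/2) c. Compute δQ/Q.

Products/powers → add relative errors in quadrature, weighted by exponent:
  (½·δz/z)² = (0.5×0.0282)² = 0.000199;  (½·δd/d)² = (0.5×0.0719)² = 0.00129;  (1·δc/c)² = (1×0.0426)² = 0.00181
δQ/Q = √(0.00330) = 0.0575

0.0575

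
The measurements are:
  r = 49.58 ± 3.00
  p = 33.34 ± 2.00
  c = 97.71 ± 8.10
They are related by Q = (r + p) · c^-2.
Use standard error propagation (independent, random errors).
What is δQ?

0.00149

Let u = r + p = 82.92. δu = √(δr² + δp²) = √(9.00 + 4.00) = 3.61, so δu/u = 0.0435.
Q is then a monomial in u, c:
δQ/Q = √((δu/u)² + (-2·δc/c)²) = √(0.00189 + 0.0275) = 0.171
Q = 0.008685, so δQ = 0.171 × 0.008685 = 0.00149.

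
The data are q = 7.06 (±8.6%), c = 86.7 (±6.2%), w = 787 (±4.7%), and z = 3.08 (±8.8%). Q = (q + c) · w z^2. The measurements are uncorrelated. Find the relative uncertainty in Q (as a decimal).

0.191

Let u = q + c = 93.8. δu = √(δq² + δc²) = √(0.369 + 28.9) = 5.41, so δu/u = 0.0577.
Q is then a monomial in u, w, z:
δQ/Q = √((δu/u)² + (1·δw/w)² + (2·δz/z)²) = √(0.00333 + 0.00221 + 0.0310) = 0.191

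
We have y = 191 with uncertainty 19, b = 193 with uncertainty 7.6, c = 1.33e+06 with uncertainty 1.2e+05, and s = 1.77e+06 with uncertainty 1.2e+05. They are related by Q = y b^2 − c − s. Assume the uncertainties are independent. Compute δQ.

9.18e+05

Let p = y·b^2 = 7.11e+06. δp/p = √((1·δy/y)² + (2·δb/b)²) = √(0.00990 + 0.00620) = 0.127, so δp = 9.03e+05.
Q = p − c − s: δQ = √(δp² + δc² + δs²) = √(8.15e+11 + 1.44e+10 + 1.44e+10) = 9.18e+05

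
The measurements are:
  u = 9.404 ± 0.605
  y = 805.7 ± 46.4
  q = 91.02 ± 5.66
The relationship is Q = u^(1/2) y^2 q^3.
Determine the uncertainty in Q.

3.33e+11

Q is a product of powers, so relative uncertainties combine in quadrature:
  (½·δu/u)² = (0.5×0.0643)² = 0.00103;  (2·δy/y)² = (2×0.0576)² = 0.0133;  (3·δq/q)² = (3×0.0622)² = 0.0348
δQ/Q = √(0.0491) = 0.222
Q = 1.501e+12, so δQ = 0.222 × 1.501e+12 = 3.33e+11.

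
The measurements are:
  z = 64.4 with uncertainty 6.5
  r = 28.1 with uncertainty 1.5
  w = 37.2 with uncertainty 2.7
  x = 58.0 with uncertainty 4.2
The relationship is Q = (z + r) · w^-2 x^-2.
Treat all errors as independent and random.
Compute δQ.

4.32e-06

Let u = z + r = 92.5. δu = √(δz² + δr²) = √(42.2 + 2.25) = 6.67, so δu/u = 0.0721.
Q is then a monomial in u, w, x:
δQ/Q = √((δu/u)² + (-2·δw/w)² + (-2·δx/x)²) = √(0.00520 + 0.0211 + 0.0210) = 0.217
Q = 1.99e-05, so δQ = 0.217 × 1.99e-05 = 4.32e-06.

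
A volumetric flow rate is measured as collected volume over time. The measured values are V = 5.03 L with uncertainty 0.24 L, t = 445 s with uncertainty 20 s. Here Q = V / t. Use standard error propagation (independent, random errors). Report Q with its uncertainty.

0.0113 ± 0.000741 L/s

For a monomial Q ∝ V, t^-1, fractional errors add in quadrature:
  (1·δV/V)² = (1×0.0477)² = 0.00228;  (-1·δt/t)² = (-1×0.0449)² = 0.00202
δQ/Q = √(0.00430) = 0.0655
Q = 0.0113 L/s, so δQ = 0.0655 × 0.0113 = 0.000741 L/s.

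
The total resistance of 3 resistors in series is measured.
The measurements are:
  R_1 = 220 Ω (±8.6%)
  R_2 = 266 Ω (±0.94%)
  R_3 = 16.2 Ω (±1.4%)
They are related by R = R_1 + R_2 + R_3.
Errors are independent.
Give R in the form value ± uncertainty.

Sums and differences: (δR)² = Σ (cᵢ δxᵢ)².
  (δR_1)² = 358;  (δR_2)² = 6.25;  (δR_3)² = 0.0514
δR = √(364) = 19.1 Ω
R = 502 Ω.

502 ± 19.1 Ω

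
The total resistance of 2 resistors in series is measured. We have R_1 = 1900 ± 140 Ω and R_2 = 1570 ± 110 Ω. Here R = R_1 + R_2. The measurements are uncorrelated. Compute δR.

178 Ω

For a sum/difference, combine absolute errors in quadrature:
  (δR_1)² = 19600;  (δR_2)² = 12100
δR = √(31700) = 178 Ω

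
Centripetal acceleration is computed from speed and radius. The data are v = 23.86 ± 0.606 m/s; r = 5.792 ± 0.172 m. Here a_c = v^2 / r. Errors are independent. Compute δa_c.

Relative error in a monomial: (δa_c/a_c)² = Σ (nᵢ · δxᵢ/xᵢ)².
  (2·δv/v)² = (2×0.0254)² = 0.00258;  (-1·δr/r)² = (-1×0.0297)² = 0.000882
δa_c/a_c = √(0.00346) = 0.0588
a_c = 98.29 m/s^2, so δa_c = 0.0588 × 98.29 = 5.78 m/s^2.

5.78 m/s^2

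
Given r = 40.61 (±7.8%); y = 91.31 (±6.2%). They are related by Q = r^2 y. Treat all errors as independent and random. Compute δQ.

Each factor contributes (exponent × relative error)² to (δQ/Q)²:
  (2·δr/r)² = (2×0.0780)² = 0.0243;  (1·δy/y)² = (1×0.0620)² = 0.00384
δQ/Q = √(0.0282) = 0.168
Q = 150600, so δQ = 0.168 × 150600 = 25300.

25300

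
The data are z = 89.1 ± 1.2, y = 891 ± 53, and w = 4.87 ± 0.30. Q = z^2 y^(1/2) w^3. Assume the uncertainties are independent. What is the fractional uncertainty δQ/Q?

0.189

Q is a product of powers, so relative uncertainties combine in quadrature:
  (2·δz/z)² = (2×0.0135)² = 0.000726;  (½·δy/y)² = (0.5×0.0595)² = 0.000885;  (3·δw/w)² = (3×0.0616)² = 0.0342
δQ/Q = √(0.0358) = 0.189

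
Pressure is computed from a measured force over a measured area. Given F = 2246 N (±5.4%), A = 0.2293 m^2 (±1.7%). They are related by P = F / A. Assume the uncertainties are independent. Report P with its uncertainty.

For a monomial P ∝ F, A^-1, fractional errors add in quadrature:
  (1·δF/F)² = (1×0.0540)² = 0.00292;  (-1·δA/A)² = (-1×0.0170)² = 0.000289
δP/P = √(0.00321) = 0.0566
P = 9795 Pa, so δP = 0.0566 × 9795 = 555 Pa.

9795 ± 555 Pa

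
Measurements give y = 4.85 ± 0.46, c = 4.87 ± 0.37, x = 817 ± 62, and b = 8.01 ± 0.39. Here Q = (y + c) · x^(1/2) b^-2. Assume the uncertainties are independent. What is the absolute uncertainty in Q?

0.523

Let u = y + c = 9.72. δu = √(δy² + δc²) = √(0.212 + 0.137) = 0.590, so δu/u = 0.0607.
Q is then a monomial in u, x, b:
δQ/Q = √((δu/u)² + (½·δx/x)² + (-2·δb/b)²) = √(0.00369 + 0.00144 + 0.00948) = 0.121
Q = 4.33, so δQ = 0.121 × 4.33 = 0.523.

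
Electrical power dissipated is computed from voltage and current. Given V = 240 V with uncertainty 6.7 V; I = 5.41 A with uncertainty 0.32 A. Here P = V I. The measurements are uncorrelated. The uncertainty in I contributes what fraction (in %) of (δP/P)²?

(δP/P)² = (1·δV/V)² + (1·δI/I)²
  V term: (1×0.0279)² = 0.000779
  I term: (1×0.0591)² = 0.00350
Total = 0.00428. Share from I = 0.00350/0.00428 = 0.818.

81.8%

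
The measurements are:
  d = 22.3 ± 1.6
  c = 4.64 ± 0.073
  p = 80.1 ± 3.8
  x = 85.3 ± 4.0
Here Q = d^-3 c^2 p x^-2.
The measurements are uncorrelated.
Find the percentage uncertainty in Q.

24.2%

Q is a product of powers, so relative uncertainties combine in quadrature:
  (-3·δd/d)² = (-3×0.0717)² = 0.0463;  (2·δc/c)² = (2×0.0157)² = 0.000990;  (1·δp/p)² = (1×0.0474)² = 0.00225;  (-2·δx/x)² = (-2×0.0469)² = 0.00880
δQ/Q = √(0.0584) = 0.242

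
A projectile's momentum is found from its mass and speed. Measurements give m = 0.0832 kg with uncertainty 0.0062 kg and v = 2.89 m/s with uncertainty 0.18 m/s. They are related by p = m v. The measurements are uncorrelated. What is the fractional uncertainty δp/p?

Relative error in a monomial: (δp/p)² = Σ (nᵢ · δxᵢ/xᵢ)².
  (1·δm/m)² = (1×0.0745)² = 0.00555;  (1·δv/v)² = (1×0.0623)² = 0.00388
δp/p = √(0.00943) = 0.0971

0.0971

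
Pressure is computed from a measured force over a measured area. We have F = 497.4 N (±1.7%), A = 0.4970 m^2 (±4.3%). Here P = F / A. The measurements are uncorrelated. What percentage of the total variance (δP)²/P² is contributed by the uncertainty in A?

(δP/P)² = (1·δF/F)² + (-1·δA/A)²
  F term: (1×0.0170)² = 0.000289
  A term: (-1×0.0430)² = 0.00185
Total = 0.00214. Share from A = 0.00185/0.00214 = 0.865.

86.5%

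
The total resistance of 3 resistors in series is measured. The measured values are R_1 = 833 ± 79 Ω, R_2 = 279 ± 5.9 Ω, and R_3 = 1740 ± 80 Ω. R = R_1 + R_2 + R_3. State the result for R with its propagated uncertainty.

Absolute uncertainties add in quadrature for a linear combination:
  (δR_1)² = 6240;  (δR_2)² = 34.8;  (δR_3)² = 6400
δR = √(12700) = 113 Ω
R = 2850 Ω.

2850 ± 113 Ω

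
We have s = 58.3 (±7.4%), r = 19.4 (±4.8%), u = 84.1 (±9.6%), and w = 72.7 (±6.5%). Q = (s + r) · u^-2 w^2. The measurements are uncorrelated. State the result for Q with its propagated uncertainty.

Let h = s + r = 77.7. δh = √(δs² + δr²) = √(18.6 + 0.867) = 4.41, so δh/h = 0.0568.
Q is then a monomial in h, u, w:
δQ/Q = √((δh/h)² + (-2·δu/u)² + (2·δw/w)²) = √(0.00323 + 0.0369 + 0.0169) = 0.239
Q = 58.1, so δQ = 0.239 × 58.1 = 13.9.

58.1 ± 13.9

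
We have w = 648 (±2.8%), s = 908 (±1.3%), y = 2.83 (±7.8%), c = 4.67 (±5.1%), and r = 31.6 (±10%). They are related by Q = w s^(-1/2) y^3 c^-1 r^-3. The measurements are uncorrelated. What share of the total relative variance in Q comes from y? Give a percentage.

37.0%

(δQ/Q)² = (1·δw/w)² + (−½·δs/s)² + (3·δy/y)² + (-1·δc/c)² + (-3·δr/r)²
  w term: (1×0.0280)² = 0.000784
  s term: (-0.5×0.0130)² = 4.23e-05
  y term: (3×0.0780)² = 0.0548
  c term: (-1×0.0510)² = 0.00260
  r term: (-3×0.100)² = 0.0900
Total = 0.148. Share from y = 0.0548/0.148 = 0.370.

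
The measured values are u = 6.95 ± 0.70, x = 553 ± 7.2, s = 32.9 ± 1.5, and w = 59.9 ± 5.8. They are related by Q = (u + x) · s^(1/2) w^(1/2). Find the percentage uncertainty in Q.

Let h = u + x = 560. δh = √(δu² + δx²) = √(0.490 + 51.8) = 7.23, so δh/h = 0.0129.
Q is then a monomial in h, s, w:
δQ/Q = √((δh/h)² + (½·δs/s)² + (½·δw/w)²) = √(0.000167 + 0.000520 + 0.00234) = 0.0550

5.50%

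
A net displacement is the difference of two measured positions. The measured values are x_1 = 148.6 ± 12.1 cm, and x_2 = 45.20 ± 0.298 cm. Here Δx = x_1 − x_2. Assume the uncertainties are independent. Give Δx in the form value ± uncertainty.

103.4 ± 12.1 cm

For a sum/difference, combine absolute errors in quadrature:
  (δx_1)² = 146;  (δx_2)² = 0.0888
δΔx = √(146) = 12.1 cm
Δx = 103.4 cm.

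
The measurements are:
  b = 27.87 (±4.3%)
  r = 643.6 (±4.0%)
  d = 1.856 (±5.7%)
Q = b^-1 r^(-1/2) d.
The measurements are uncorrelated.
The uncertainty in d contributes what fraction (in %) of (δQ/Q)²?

59.1%

(δQ/Q)² = (-1·δb/b)² + (−½·δr/r)² + (1·δd/d)²
  b term: (-1×0.0430)² = 0.00185
  r term: (-0.5×0.0400)² = 0.000400
  d term: (1×0.0570)² = 0.00325
Total = 0.00550. Share from d = 0.00325/0.00550 = 0.591.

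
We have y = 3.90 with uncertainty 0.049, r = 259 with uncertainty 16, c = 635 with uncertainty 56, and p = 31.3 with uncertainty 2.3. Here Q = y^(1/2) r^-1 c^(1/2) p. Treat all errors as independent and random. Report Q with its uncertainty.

6.01 ± 0.636

Each factor contributes (exponent × relative error)² to (δQ/Q)²:
  (½·δy/y)² = (0.5×0.0126)² = 3.95e-05;  (-1·δr/r)² = (-1×0.0618)² = 0.00382;  (½·δc/c)² = (0.5×0.0882)² = 0.00194;  (1·δp/p)² = (1×0.0735)² = 0.00540
δQ/Q = √(0.0112) = 0.106
Q = 6.01, so δQ = 0.106 × 6.01 = 0.636.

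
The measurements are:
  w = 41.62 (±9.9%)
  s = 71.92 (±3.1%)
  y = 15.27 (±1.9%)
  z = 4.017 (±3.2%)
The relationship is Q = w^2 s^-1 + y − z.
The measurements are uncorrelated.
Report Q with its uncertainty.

35.34 ± 4.84

Let p = w^2·s^-1 = 24.09. δp/p = √((2·δw/w)² + (-1·δs/s)²) = √(0.0392 + 0.000961) = 0.200, so δp = 4.83.
Q = p + y − z: δQ = √(δp² + δy² + δz²) = √(23.3 + 0.0842 + 0.0165) = 4.84
Q = 35.34.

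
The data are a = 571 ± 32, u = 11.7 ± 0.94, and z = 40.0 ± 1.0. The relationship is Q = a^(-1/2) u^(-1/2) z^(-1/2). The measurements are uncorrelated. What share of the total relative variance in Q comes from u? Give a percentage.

63.2%

(δQ/Q)² = (−½·δa/a)² + (−½·δu/u)² + (−½·δz/z)²
  a term: (-0.5×0.0560)² = 0.000785
  u term: (-0.5×0.0803)² = 0.00161
  z term: (-0.5×0.0250)² = 0.000156
Total = 0.00256. Share from u = 0.00161/0.00256 = 0.632.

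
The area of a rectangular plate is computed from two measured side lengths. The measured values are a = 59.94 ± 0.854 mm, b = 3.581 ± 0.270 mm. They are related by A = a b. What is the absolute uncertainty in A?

16.5 mm^2

Relative error in a monomial: (δA/A)² = Σ (nᵢ · δxᵢ/xᵢ)².
  (1·δa/a)² = (1×0.0142)² = 0.000203;  (1·δb/b)² = (1×0.0754)² = 0.00568
δA/A = √(0.00589) = 0.0767
A = 214.6 mm^2, so δA = 0.0767 × 214.6 = 16.5 mm^2.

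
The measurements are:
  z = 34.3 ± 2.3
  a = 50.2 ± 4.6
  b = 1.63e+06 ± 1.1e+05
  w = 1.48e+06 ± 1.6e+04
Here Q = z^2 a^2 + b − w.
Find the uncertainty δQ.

6.82e+05

Let p = z^2·a^2 = 2.96e+06. δp/p = √((2·δz/z)² + (2·δa/a)²) = √(0.0180 + 0.0336) = 0.227, so δp = 6.73e+05.
Q = p + b − w: δQ = √(δp² + δb² + δw²) = √(4.53e+11 + 1.21e+10 + 2.56e+08) = 6.82e+05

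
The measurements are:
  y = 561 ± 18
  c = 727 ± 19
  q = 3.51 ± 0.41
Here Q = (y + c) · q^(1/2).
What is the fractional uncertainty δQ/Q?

Let u = y + c = 1290. δu = √(δy² + δc²) = √(324 + 361) = 26.2, so δu/u = 0.0203.
Q is then a monomial in u, q:
δQ/Q = √((δu/u)² + (½·δq/q)²) = √(0.000413 + 0.00341) = 0.0618

0.0618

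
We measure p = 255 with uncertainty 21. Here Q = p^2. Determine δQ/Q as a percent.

16.5%

Q ∝ p^2, so δQ/Q = |2| · δp/p = 2 × 0.0824 = 0.165.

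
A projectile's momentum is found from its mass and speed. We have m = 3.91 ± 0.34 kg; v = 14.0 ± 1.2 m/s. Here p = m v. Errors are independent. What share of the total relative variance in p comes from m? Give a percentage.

50.7%

(δp/p)² = (1·δm/m)² + (1·δv/v)²
  m term: (1×0.0870)² = 0.00756
  v term: (1×0.0857)² = 0.00735
Total = 0.0149. Share from m = 0.00756/0.0149 = 0.507.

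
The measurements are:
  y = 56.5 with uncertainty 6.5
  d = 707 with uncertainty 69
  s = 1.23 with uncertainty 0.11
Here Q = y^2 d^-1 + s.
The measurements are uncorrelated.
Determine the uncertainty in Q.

1.13

Let p = y^2·d^-1 = 4.52. δp/p = √((2·δy/y)² + (-1·δd/d)²) = √(0.0529 + 0.00952) = 0.250, so δp = 1.13.
Q = p + s: δQ = √(δp² + δs²) = √(1.27 + 0.0121) = 1.13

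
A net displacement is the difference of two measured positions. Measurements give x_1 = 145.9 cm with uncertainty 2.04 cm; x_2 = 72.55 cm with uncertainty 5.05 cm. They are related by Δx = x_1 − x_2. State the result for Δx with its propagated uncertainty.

For a sum/difference, combine absolute errors in quadrature:
  (δx_1)² = 4.16;  (δx_2)² = 25.5
δΔx = √(29.7) = 5.45 cm
Δx = 73.35 cm.

73.35 ± 5.45 cm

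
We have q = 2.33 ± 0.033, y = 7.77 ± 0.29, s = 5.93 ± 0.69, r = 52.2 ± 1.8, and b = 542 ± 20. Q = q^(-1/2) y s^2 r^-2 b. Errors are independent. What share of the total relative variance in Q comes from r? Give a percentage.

(δQ/Q)² = (−½·δq/q)² + (1·δy/y)² + (2·δs/s)² + (-2·δr/r)² + (1·δb/b)²
  q term: (-0.5×0.0142)² = 5.01e-05
  y term: (1×0.0373)² = 0.00139
  s term: (2×0.116)² = 0.0542
  r term: (-2×0.0345)² = 0.00476
  b term: (1×0.0369)² = 0.00136
Total = 0.0617. Share from r = 0.00476/0.0617 = 0.0771.

7.71%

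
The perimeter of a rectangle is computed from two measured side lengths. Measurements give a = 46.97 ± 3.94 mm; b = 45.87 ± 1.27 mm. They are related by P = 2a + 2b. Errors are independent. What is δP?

8.28 mm

Sums and differences: (δP)² = Σ (cᵢ δxᵢ)².
  (2·δa)² = 62.1;  (2·δb)² = 6.45
δP = √(68.5) = 8.28 mm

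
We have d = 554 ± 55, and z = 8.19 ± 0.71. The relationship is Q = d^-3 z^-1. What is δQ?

2.23e-10

For a monomial Q ∝ d^-3, z^-1, fractional errors add in quadrature:
  (-3·δd/d)² = (-3×0.0993)² = 0.0887;  (-1·δz/z)² = (-1×0.0867)² = 0.00752
δQ/Q = √(0.0962) = 0.310
Q = 7.18e-10, so δQ = 0.310 × 7.18e-10 = 2.23e-10.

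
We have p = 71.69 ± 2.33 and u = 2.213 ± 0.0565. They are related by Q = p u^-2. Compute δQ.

0.886

Products/powers → add relative errors in quadrature, weighted by exponent:
  (1·δp/p)² = (1×0.0325)² = 0.00106;  (-2·δu/u)² = (-2×0.0255)² = 0.00261
δQ/Q = √(0.00366) = 0.0605
Q = 14.64, so δQ = 0.0605 × 14.64 = 0.886.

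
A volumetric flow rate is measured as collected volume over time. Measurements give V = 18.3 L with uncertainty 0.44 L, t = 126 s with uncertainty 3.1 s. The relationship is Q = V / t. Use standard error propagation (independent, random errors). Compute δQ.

Relative error in a monomial: (δQ/Q)² = Σ (nᵢ · δxᵢ/xᵢ)².
  (1·δV/V)² = (1×0.0240)² = 0.000578;  (-1·δt/t)² = (-1×0.0246)² = 0.000605
δQ/Q = √(0.00118) = 0.0344
Q = 0.145 L/s, so δQ = 0.0344 × 0.145 = 0.00500 L/s.

0.00500 L/s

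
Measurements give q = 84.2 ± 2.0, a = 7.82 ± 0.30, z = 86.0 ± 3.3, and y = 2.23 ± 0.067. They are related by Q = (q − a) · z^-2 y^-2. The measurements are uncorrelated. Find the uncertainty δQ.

0.000210

Let u = q − a = 76.4. δu = √(δq² + δa²) = √(4.00 + 0.0900) = 2.02, so δu/u = 0.0265.
Q is then a monomial in u, z, y:
δQ/Q = √((δu/u)² + (-2·δz/z)² + (-2·δy/y)²) = √(0.000701 + 0.00589 + 0.00361) = 0.101
Q = 0.00208, so δQ = 0.101 × 0.00208 = 0.000210.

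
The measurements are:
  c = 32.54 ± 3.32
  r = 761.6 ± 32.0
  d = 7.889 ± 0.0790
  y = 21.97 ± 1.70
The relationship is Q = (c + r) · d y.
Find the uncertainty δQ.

12100

Let u = c + r = 794.1. δu = √(δc² + δr²) = √(11.0 + 1020) = 32.2, so δu/u = 0.0405.
Q is then a monomial in u, d, y:
δQ/Q = √((δu/u)² + (1·δd/d)² + (1·δy/y)²) = √(0.00164 + 0.000100 + 0.00599) = 0.0879
Q = 137600, so δQ = 0.0879 × 137600 = 12100.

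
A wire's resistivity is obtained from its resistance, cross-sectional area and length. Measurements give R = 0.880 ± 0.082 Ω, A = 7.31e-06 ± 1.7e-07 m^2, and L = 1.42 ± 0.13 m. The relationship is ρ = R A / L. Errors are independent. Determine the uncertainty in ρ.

Since ρ is a product/quotient, work with relative uncertainties:
  (1·δR/R)² = (1×0.0932)² = 0.00868;  (1·δA/A)² = (1×0.0233)² = 0.000541;  (-1·δL/L)² = (-1×0.0915)² = 0.00838
δρ/ρ = √(0.0176) = 0.133
ρ = 4.53e-06 Ω·m, so δρ = 0.133 × 4.53e-06 = 6.01e-07 Ω·m.

6.01e-07 Ω·m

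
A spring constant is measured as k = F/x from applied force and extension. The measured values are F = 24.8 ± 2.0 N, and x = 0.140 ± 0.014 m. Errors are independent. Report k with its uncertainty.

Each factor contributes (exponent × relative error)² to (δk/k)²:
  (1·δF/F)² = (1×0.0806)² = 0.00650;  (-1·δx/x)² = (-1×0.100)² = 0.0100
δk/k = √(0.0165) = 0.128
k = 177 N/m, so δk = 0.128 × 177 = 22.8 N/m.

177 ± 22.8 N/m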